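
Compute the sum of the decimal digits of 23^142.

23^142 = 23192774984369078750237734279529478056786508400568760494458054531175748781538547983737719432314390376285239093373327480102096981869490207569279694674667900572850858333516312349602671597295286129
Sum of its 194 digits: 931.

931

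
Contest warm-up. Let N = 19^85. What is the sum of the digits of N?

19^85 = 4943745220665013416622130055650473263726757930236695311442483036762574572597089739422226505532147191437533699
Sum of its 109 digits: 460.

460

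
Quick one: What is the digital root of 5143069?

1

5+1+4+3+0+6+9 = 28
2+8 = 10
1+0 = 1
(Equivalently, 5143069 mod 9 = 1.)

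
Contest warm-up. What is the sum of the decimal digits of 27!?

27! = 10888869450418352160768000000
Sum of its 29 digits: 108.

108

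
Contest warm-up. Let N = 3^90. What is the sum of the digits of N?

216

3^90 = 8727963568087712425891397479476727340041449
Sum of its 43 digits: 216.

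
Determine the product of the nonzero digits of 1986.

1×9×8×6 = 432

432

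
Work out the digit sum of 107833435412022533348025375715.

1+0+7+8+3+3+4+3+5+4+1+2+0+2+2+5+3+3+3+4+8+0+2+5+3+7+5+7+1+5 = 106

106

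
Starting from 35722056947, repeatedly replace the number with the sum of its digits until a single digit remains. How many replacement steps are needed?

2

35722056947 → 50 → 5 (2 steps)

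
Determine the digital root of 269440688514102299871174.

2+6+9+4+4+0+6+8+8+5+1+4+1+0+2+2+9+9+8+7+1+1+7+4 = 108
1+0+8 = 9

9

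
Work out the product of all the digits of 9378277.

148176

9×3×7×8×2×7×7 = 148176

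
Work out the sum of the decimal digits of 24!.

81

24! = 620448401733239439360000
Sum of its 24 digits: 81.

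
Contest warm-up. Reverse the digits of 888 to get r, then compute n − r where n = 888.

0

Reverse of 888 is 888.
888 − 888 = 0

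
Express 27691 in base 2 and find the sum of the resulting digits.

8

27691 in base 2 is 110110000101011.
Digit sum: 1+1+0+1+1+0+0+0+0+1+0+1+0+1+1 = 8.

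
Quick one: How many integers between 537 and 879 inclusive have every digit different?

The integers in [537, 879] that have every digit different: 537, 538, 539, 540, 541, 542, …, 876, 879.
251 qualify.

251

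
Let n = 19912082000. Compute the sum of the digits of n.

32

1+9+9+1+2+0+8+2+0+0+0 = 32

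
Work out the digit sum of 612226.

19

6+1+2+2+2+6 = 19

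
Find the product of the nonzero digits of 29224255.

14400

2×9×2×2×4×2×5×5 = 14400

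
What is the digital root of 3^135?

The digital root of n equals n mod 9 (or 9 when 9 | n), so we need 3^135 mod 9.
3^135 ≡ 0 (mod 9), so the digital root is 9.

9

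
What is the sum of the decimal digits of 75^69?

648

75^69 = 2394567997517306146476663672601414625916544895389658181347135275497317730777843999050917382642733599595885607413947582244873046875
Sum of its 130 digits: 648.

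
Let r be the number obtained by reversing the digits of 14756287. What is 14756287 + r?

Reverse of 14756287 is 78265741.
14756287 + 78265741 = 93022028

93022028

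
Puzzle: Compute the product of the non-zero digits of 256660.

2×5×6×6×6 = 2160

2160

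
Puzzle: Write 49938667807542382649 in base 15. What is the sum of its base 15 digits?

49938667807542382649 in base 15 is 7909995292A6B124E.
Digit sum: 7+9+0+9+9+9+5+2+9+2+10+6+11+1+2+4+14 = 109.

109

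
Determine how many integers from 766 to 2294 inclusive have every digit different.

778

The integers in [766, 2294] that have every digit different: 768, 769, 780, 781, 782, 783, …, 2197, 2198.
778 qualify.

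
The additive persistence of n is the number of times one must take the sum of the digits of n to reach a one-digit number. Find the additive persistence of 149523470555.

2

149523470555 → 50 → 5 (2 steps)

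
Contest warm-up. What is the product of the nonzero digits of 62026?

144

6×2×2×6 = 144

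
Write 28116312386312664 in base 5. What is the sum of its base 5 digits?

48

28116312386312664 in base 5 is 213440230130231344001124.
Digit sum: 2+1+3+4+4+0+2+3+0+1+3+0+2+3+1+3+4+4+0+0+1+1+2+4 = 48.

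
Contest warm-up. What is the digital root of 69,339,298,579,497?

6+9+3+3+9+2+9+8+5+7+9+4+9+7 = 90
9+0 = 9

9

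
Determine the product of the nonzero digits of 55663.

2700

5×5×6×6×3 = 2700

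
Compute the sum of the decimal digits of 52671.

21

5+2+6+7+1 = 21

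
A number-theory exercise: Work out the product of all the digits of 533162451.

10800

5×3×3×1×6×2×4×5×1 = 10800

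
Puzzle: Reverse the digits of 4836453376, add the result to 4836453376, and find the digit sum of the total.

62

Reversal of 4836453376 is 6733546384; 4836453376 + 6733546384 = 11569999760.
Digit sum of 11569999760: 1+1+5+6+9+9+9+9+7+6+0 = 62.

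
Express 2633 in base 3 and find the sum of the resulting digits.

2633 in base 3 is 10121112.
Digit sum: 1+0+1+2+1+1+1+2 = 9.

9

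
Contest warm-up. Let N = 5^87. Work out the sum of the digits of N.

278

5^87 = 6462348535570528709932880406796584793482907116413116455078125
Sum of its 61 digits: 278.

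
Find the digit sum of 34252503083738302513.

3+4+2+5+2+5+0+3+0+8+3+7+3+8+3+0+2+5+1+3 = 67

67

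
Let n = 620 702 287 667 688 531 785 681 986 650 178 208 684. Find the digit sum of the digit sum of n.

First digit sum: 197.
1+9+7 = 17.

17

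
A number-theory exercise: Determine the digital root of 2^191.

5

The digital root of n equals n mod 9 (or 9 when 9 | n), so we need 2^191 mod 9.
2^191 ≡ 5 (mod 9), so the digital root is 5.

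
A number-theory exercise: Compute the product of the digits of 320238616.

0

3×2×0×2×3×8×6×1×6 = 0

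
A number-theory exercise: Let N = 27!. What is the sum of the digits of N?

27! = 10888869450418352160768000000
Sum of its 29 digits: 108.

108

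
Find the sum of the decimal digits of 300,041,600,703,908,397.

60

3+0+0+0+4+1+6+0+0+7+0+3+9+0+8+3+9+7 = 60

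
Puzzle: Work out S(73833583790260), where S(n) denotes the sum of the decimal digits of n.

7+3+8+3+3+5+8+3+7+9+0+2+6+0 = 64

64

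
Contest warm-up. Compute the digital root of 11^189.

The digital root of n equals n mod 9 (or 9 when 9 | n), so we need 11^189 mod 9.
11^189 ≡ 8 (mod 9), so the digital root is 8.

8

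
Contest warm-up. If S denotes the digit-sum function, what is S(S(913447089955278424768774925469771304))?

16

First digit sum: 187.
1+8+7 = 16.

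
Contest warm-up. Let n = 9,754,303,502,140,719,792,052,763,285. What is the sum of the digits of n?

116

9+7+5+4+3+0+3+5+0+2+1+4+0+7+1+9+7+9+2+0+5+2+7+6+3+2+8+5 = 116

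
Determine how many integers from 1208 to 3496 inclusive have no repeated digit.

1169

The integers in [1208, 3496] that have no repeated digit: 1208, 1209, 1230, 1234, 1235, 1236, …, 3495, 3496.
1169 qualify.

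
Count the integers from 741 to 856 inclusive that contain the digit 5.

27

The integers in [741, 856] that contain the digit 5: 745, 750, 751, 752, 753, 754, …, 855, 856.
27 qualify.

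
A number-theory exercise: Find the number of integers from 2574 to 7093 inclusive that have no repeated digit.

The integers in [2574, 7093] that have no repeated digit: 2574, 2576, 2578, 2579, 2580, 2581, …, 7092, 7093.
2310 qualify.

2310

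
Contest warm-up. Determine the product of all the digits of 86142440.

0

8×6×1×4×2×4×4×0 = 0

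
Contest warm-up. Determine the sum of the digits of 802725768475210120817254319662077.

135

8+0+2+7+2+5+7+6+8+4+7+5+2+1+0+1+2+0+8+1+7+2+5+4+3+1+9+6+6+2+0+7+7 = 135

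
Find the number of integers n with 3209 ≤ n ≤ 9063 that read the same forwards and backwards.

59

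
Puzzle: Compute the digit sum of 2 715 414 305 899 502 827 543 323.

102

2+7+1+5+4+1+4+3+0+5+8+9+9+5+0+2+8+2+7+5+4+3+3+2+3 = 102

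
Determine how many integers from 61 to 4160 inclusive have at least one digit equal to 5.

1103

The integers in [61, 4160] that have at least one digit equal to 5: 65, 75, 85, 95, 105, 115, …, 4158, 4159.
1103 qualify.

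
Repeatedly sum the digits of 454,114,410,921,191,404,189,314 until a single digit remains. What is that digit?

9

4+5+4+1+1+4+4+1+0+9+2+1+1+9+1+4+0+4+1+8+9+3+1+4 = 81
8+1 = 9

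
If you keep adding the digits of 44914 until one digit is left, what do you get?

4+4+9+1+4 = 22
2+2 = 4

4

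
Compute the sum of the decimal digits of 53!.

279

53! = 4274883284060025564298013753389399649690343788366813724672000000000000
Sum of its 70 digits: 279.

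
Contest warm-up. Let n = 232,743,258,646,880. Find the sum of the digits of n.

2+3+2+7+4+3+2+5+8+6+4+6+8+8+0 = 68

68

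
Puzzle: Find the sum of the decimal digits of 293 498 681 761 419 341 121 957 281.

2+9+3+4+9+8+6+8+1+7+6+1+4+1+9+3+4+1+1+2+1+9+5+7+2+8+1 = 122

122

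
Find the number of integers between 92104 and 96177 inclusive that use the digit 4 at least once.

1830

The integers in [92104, 96177] that use the digit 4 at least once: 92104, 92114, 92124, 92134, 92140, 92141, …, 96164, 96174.
1830 qualify.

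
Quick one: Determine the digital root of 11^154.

7

The digital root of n equals n mod 9 (or 9 when 9 | n), so we need 11^154 mod 9.
11^154 ≡ 7 (mod 9), so the digital root is 7.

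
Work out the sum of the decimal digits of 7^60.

7^60 = 508021860739623365322188197652216501772434524836001
Sum of its 51 digits: 199.

199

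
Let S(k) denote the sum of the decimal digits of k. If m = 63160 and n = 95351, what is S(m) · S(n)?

S(63160) = 6+3+1+6+0 = 16.
S(95351) = 9+5+3+5+1 = 23.
16 · 23 = 368.

368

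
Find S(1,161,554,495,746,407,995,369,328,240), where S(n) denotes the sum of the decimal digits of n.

1+1+6+1+5+5+4+4+9+5+7+4+6+4+0+7+9+9+5+3+6+9+3+2+8+2+4+0 = 129

129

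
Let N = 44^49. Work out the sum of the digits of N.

359

44^49 = 338205875259658045183604744768328020880470782823915894885779120457486123405410304
Sum of its 81 digits: 359.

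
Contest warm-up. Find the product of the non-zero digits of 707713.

1029

7×7×7×1×3 = 1029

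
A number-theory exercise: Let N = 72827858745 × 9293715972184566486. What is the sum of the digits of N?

117

72827858745 × 9293715972184566486 = 676841434038407957111469020070
Sum of its 30 digits: 117.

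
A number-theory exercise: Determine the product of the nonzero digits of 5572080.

2800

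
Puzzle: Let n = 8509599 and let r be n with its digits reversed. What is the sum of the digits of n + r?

Reversal of 8509599 is 9959058; 8509599 + 9959058 = 18468657.
Digit sum of 18468657: 1+8+4+6+8+6+5+7 = 45.

45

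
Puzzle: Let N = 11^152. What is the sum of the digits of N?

697

11^152 = 195743858128918985090240401157266417314360089201565265491344331457116693451797703551553663133801596398373839614549407432263179245820869121785852472906863449121
Sum of its 159 digits: 697.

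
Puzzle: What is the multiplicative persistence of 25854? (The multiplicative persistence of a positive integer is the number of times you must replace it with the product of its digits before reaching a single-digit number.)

25854 → 1600 → 0 (2 steps)

2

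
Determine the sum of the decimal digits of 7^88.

277

7^88 = 233683216210633558353880137011125430143959282107856711392134007594290612801
Sum of its 75 digits: 277.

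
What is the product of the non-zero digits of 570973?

5×7×9×7×3 = 6615

6615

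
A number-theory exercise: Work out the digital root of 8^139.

8

The digital root of n equals n mod 9 (or 9 when 9 | n), so we need 8^139 mod 9.
8^139 ≡ 8 (mod 9), so the digital root is 8.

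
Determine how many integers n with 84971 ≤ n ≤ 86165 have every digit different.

The integers in [84971, 86165] that have every digit different: 84971, 84972, 84973, 84975, 84976, 85012, …, 86157, 86159.
413 qualify.

413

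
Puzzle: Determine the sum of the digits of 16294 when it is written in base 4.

16294 in base 4 is 3332212.
Digit sum: 3+3+3+2+2+1+2 = 16.

16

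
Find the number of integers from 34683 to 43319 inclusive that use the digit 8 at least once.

3102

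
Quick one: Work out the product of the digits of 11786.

336

1×1×7×8×6 = 336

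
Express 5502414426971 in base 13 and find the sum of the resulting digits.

83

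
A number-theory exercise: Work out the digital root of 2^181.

2

The digital root of n equals n mod 9 (or 9 when 9 | n), so we need 2^181 mod 9.
2^181 ≡ 2 (mod 9), so the digital root is 2.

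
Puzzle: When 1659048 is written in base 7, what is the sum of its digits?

1659048 in base 7 is 20046606.
Digit sum: 2+0+0+4+6+6+0+6 = 24.

24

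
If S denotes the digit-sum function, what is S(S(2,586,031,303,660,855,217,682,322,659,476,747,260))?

First digit sum: 157.
1+5+7 = 13.

13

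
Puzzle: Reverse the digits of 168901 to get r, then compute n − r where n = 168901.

59040

Reverse of 168901 is 109861.
168901 − 109861 = 59040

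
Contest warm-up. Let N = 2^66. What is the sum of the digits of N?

2^66 = 73786976294838206464
Sum of its 20 digits: 109.

109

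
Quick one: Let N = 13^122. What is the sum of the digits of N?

13^122 = 7963224900879025395346820043162415331565863966377678850272675955656068291969500994457135590819528933261536606524198760159504076681343369
Sum of its 136 digits: 637.

637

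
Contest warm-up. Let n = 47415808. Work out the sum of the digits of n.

37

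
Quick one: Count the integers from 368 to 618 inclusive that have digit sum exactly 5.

3

The integers in [368, 618] that have digit sum exactly 5: 401, 410, 500.
3 qualify.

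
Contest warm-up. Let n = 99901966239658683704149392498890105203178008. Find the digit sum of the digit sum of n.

First digit sum: 211.
2+1+1 = 4.

4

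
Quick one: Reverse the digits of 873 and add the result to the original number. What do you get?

Reverse of 873 is 378.
873 + 378 = 1251

1251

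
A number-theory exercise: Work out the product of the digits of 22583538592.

5184000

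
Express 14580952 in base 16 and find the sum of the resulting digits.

14580952 in base 16 is DE7CD8.
Digit sum: 13+14+7+12+13+8 = 67.

67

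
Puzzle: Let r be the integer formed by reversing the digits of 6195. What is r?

5916

Reversing 6195 gives 5916.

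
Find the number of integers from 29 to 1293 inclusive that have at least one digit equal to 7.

324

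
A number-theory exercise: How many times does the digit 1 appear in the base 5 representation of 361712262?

361712262 in base 5 is 1220044243022.
The digit 1 appears 1 time.

1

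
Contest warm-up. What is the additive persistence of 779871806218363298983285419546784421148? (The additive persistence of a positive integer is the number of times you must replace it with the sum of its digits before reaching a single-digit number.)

779871806218363298983285419546784421148 → 198 → 18 → 9 (3 steps)

3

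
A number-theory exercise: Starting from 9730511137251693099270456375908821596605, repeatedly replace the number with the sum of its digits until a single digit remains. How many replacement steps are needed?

3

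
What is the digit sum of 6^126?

423

6^126 = 111444219848545291112918149658401217019177846881717006276548100629318214534968256903948922840416256
Sum of its 99 digits: 423.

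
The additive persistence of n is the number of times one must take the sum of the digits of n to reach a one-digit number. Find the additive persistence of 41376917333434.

41376917333434 → 58 → 13 → 4 (3 steps)

3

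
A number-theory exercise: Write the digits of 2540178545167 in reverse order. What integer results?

7615458710452

Reversing 2540178545167 gives 7615458710452.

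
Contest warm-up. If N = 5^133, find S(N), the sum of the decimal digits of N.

5^133 = 918354961579912115600575419704879435795832466228193376178712270530013483949005603790283203125
Sum of its 93 digits: 401.

401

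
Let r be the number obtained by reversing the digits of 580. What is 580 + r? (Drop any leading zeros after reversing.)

665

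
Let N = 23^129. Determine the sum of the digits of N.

863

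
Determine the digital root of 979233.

6

9+7+9+2+3+3 = 33
3+3 = 6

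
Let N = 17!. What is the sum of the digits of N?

17! = 355687428096000
Sum of its 15 digits: 63.

63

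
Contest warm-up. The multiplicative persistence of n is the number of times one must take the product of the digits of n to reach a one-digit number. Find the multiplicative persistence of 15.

15 → 5 (1 step)

1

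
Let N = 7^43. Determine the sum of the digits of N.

7^43 = 2183814375991796599109312252753832343
Sum of its 37 digits: 169.

169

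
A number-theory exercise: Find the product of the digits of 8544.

640

8×5×4×4 = 640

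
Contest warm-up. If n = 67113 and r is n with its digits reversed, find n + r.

Reverse of 67113 is 31176.
67113 + 31176 = 98289

98289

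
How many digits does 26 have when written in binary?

26 in base 2 is 11010, which has 5 digits.

5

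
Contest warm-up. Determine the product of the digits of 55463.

1800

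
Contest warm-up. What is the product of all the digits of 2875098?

2×8×7×5×0×9×8 = 0

0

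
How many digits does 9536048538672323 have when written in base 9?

17

9536048538672323 in base 9 is 51275310081277352, which has 17 digits.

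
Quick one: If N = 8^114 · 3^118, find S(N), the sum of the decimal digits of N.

774

8^114 · 3^118 = 1788819720387869489414885866400328044869807497353437927064325817964421750921660136914250188972614168111543685239953868116595649958710302968126449765113822969856
Sum of its 160 digits: 774.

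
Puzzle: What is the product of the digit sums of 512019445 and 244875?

930

S(512019445) = 5+1+2+0+1+9+4+4+5 = 31.
S(244875) = 2+4+4+8+7+5 = 30.
31 · 30 = 930.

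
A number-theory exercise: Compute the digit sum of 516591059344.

5+1+6+5+9+1+0+5+9+3+4+4 = 52

52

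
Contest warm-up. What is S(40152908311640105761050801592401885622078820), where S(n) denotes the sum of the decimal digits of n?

155

4+0+1+5+2+9+0+8+3+1+1+6+4+0+1+0+5+7+6+1+0+5+0+8+0+1+5+9+2+4+0+1+8+8+5+6+2+2+0+7+8+8+2+0 = 155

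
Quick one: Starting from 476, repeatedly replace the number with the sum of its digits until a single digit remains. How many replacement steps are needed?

476 → 17 → 8 (2 steps)

2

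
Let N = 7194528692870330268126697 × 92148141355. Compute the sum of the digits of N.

163

7194528692870330268126697 × 92148141355 = 662962446973218574232873926205254435
Sum of its 36 digits: 163.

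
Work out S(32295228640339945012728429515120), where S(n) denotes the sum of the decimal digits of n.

125

3+2+2+9+5+2+2+8+6+4+0+3+3+9+9+4+5+0+1+2+7+2+8+4+2+9+5+1+5+1+2+0 = 125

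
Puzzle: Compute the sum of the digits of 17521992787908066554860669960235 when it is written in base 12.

181

17521992787908066554860669960235 in base 12 is A76771BAA9A816A7834505B00248B.
Digit sum: 10+7+6+7+7+1+11+10+10+9+10+8+1+6+10+7+8+3+4+5+0+5+11+0+0+2+4+8+11 = 181.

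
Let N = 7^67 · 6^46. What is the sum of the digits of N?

7^67 · 6^46 = 260931312380815225289465851106259740432974716761642076072533675001409250869693068433642487808
Sum of its 93 digits: 396.

396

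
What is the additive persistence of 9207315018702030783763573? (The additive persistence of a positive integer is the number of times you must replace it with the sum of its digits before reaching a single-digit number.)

9207315018702030783763573 → 97 → 16 → 7 (3 steps)

3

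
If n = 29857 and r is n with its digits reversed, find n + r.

105749

Reverse of 29857 is 75892.
29857 + 75892 = 105749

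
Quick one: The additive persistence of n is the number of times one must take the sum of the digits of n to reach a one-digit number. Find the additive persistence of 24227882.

24227882 → 35 → 8 (2 steps)

2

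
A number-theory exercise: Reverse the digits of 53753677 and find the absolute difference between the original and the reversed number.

23882058

Reverse of 53753677 is 77635735.
|53753677 − 77635735| = 23882058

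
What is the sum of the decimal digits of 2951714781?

45

2+9+5+1+7+1+4+7+8+1 = 45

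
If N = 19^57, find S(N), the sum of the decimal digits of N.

19^57 = 7743820085285286748099054360419982914939625614185095706708354997723042739
Sum of its 73 digits: 352.

352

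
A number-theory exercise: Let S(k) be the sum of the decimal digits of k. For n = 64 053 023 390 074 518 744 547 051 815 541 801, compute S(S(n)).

4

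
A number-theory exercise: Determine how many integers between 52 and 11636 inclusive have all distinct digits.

5563

The integers in [52, 11636] that have all distinct digits: 52, 53, 54, 56, 57, 58, …, 10986, 10987.
5563 qualify.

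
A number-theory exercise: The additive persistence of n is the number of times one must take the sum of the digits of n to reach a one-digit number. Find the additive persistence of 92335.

2

92335 → 22 → 4 (2 steps)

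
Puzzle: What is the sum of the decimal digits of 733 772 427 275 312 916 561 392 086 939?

139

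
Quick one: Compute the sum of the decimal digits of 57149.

26

5+7+1+4+9 = 26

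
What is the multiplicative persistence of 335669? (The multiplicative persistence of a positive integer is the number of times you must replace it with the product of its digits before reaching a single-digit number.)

2

335669 → 14580 → 0 (2 steps)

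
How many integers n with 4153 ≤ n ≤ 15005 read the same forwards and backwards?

108

The integers in [4153, 15005] that read the same forwards and backwards: 4224, 4334, 4444, 4554, 4664, 4774, …, 14841, 14941.
108 qualify.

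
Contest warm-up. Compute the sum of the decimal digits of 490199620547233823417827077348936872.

170

4+9+0+1+9+9+6+2+0+5+4+7+2+3+3+8+2+3+4+1+7+8+2+7+0+7+7+3+4+8+9+3+6+8+7+2 = 170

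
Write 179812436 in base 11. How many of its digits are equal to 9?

179812436 in base 11 is 92554821.
The digit 9 appears 1 time.

1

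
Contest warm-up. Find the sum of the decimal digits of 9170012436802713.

54

9+1+7+0+0+1+2+4+3+6+8+0+2+7+1+3 = 54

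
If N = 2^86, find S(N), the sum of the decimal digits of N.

2^86 = 77371252455336267181195264
Sum of its 26 digits: 112.

112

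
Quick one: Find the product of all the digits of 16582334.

1×6×5×8×2×3×3×4 = 17280

17280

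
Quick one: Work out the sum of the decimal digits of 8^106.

424

8^106 = 533996758980227520598755426542388028650676130589163192486760401955554931445160137505740521734144
Sum of its 96 digits: 424.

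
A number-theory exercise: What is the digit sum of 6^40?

171

6^40 = 13367494538843734067838845976576
Sum of its 32 digits: 171.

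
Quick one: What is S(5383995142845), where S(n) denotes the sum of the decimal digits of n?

5+3+8+3+9+9+5+1+4+2+8+4+5 = 66

66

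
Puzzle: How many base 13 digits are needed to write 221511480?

8

221511480 in base 13 is 36B796A8, which has 8 digits.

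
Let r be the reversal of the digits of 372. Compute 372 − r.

Reverse of 372 is 273.
372 − 273 = 99

99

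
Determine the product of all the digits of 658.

6×5×8 = 240

240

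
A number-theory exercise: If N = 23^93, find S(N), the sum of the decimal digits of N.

530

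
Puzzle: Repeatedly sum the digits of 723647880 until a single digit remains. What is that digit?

7+2+3+6+4+7+8+8+0 = 45
4+5 = 9

9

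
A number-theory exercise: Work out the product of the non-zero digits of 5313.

5×3×1×3 = 45

45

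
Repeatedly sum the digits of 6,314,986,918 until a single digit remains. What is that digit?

6+3+1+4+9+8+6+9+1+8 = 55
5+5 = 10
1+0 = 1
(Equivalently, 6,314,986,918 mod 9 = 1.)

1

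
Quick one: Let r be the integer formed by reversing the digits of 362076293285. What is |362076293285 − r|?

220316376978

Reverse of 362076293285 is 582392670263.
|362076293285 − 582392670263| = 220316376978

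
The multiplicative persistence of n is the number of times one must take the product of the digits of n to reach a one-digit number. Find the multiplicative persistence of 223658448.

2

223658448 → 368640 → 0 (2 steps)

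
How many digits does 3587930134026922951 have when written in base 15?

3587930134026922951 in base 15 is 82D864B9756513A1, which has 16 digits.

16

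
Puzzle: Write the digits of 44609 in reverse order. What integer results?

Reversing 44609 gives 90644.

90644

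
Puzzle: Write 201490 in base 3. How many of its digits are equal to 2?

201490 in base 3 is 101020101121.
The digit 2 appears 2 times.

2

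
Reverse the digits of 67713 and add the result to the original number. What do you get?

Reverse of 67713 is 31776.
67713 + 31776 = 99489

99489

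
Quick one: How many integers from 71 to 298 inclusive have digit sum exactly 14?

The integers in [71, 298] that have digit sum exactly 14: 77, 86, 95, 149, 158, 167, …, 284, 293.
16 qualify.

16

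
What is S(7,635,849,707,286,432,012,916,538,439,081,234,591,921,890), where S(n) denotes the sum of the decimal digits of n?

194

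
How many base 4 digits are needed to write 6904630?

12

6904630 in base 4 is 122111230312, which has 12 digits.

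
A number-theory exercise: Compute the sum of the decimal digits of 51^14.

99

51^14 = 805345924720991301978201
Sum of its 24 digits: 99.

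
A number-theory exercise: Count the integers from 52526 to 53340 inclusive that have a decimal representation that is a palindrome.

8

The integers in [52526, 53340] that have a decimal representation that is a palindrome: 52625, 52725, 52825, 52925, 53035, 53135, 53235, 53335.
8 qualify.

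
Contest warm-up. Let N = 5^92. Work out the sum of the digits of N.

286

5^92 = 20194839173657902218540251271239327479634084738790988922119140625
Sum of its 65 digits: 286.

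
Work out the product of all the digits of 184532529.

1×8×4×5×3×2×5×2×9 = 86400

86400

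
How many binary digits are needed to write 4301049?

4301049 in base 2 is 10000011010000011111001, which has 23 digits.

23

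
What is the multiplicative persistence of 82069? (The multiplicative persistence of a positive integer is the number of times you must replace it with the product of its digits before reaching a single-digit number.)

82069 → 0 (1 step)

1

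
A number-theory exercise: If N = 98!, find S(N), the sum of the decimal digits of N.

98! = 9426890448883247745626185743057242473809693764078951663494238777294707070023223798882976159207729119823605850588608460429412647567360000000000000000000000
Sum of its 154 digits: 639.

639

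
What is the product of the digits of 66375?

6×6×3×7×5 = 3780

3780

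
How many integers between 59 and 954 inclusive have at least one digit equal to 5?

248

The integers in [59, 954] that have at least one digit equal to 5: 59, 65, 75, 85, 95, 105, …, 953, 954.
248 qualify.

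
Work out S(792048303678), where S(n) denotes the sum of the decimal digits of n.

57

7+9+2+0+4+8+3+0+3+6+7+8 = 57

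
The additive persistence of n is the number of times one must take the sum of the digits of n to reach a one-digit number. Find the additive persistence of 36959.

36959 → 32 → 5 (2 steps)

2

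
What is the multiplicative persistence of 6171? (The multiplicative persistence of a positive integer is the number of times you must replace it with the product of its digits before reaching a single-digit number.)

2

6171 → 42 → 8 (2 steps)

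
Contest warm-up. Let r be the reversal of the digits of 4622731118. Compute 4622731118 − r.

-3488641146

Reverse of 4622731118 is 8111372264.
4622731118 − 8111372264 = -3488641146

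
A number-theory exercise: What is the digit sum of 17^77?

17^77 = 55535021728811962093921354579813622199526680265090330124204054760625907979684186739116950573777
Sum of its 95 digits: 422.

422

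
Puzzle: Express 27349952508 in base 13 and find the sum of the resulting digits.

60

27349952508 in base 13 is 276B34B268.
Digit sum: 2+7+6+11+3+4+11+2+6+8 = 60.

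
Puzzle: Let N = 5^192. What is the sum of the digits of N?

595

5^192 = 159309191113245227702888039776771180559110455519261878607388585338616290151305816094308987472018268594098344692611135542392730712890625
Sum of its 135 digits: 595.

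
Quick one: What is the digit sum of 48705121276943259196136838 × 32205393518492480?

48705121276943259196136838 × 32205393518492480 = 1568567597089858620695528229455129553978240
Sum of its 43 digits: 222.

222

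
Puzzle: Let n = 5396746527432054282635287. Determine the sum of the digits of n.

5+3+9+6+7+4+6+5+2+7+4+3+2+0+5+4+2+8+2+6+3+5+2+8+7 = 115

115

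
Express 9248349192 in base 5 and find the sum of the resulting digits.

9248349192 in base 5 is 122420034133232.
Digit sum: 1+2+2+4+2+0+0+3+4+1+3+3+2+3+2 = 32.

32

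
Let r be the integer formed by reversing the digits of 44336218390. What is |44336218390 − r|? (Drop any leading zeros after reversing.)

34954955046

Reverse of 44336218390 is 9381263344.
|44336218390 − 9381263344| = 34954955046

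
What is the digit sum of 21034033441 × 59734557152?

21034033441 × 59734557152 = 1256458672718493720032
Sum of its 22 digits: 92.

92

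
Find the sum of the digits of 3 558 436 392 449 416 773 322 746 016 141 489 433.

161

3+5+5+8+4+3+6+3+9+2+4+4+9+4+1+6+7+7+3+3+2+2+7+4+6+0+1+6+1+4+1+4+8+9+4+3+3 = 161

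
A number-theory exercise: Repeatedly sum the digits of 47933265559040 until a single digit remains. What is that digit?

8

4+7+9+3+3+2+6+5+5+5+9+0+4+0 = 62
6+2 = 8
(Equivalently, 47933265559040 mod 9 = 8.)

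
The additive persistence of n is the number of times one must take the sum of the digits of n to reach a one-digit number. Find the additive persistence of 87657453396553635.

2

87657453396553635 → 90 → 9 (2 steps)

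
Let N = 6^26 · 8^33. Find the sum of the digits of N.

6^26 · 8^33 = 108119015057405494585670899834147088020217033392128
Sum of its 51 digits: 207.

207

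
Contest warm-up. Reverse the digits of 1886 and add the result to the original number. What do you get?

Reverse of 1886 is 6881.
1886 + 6881 = 8767

8767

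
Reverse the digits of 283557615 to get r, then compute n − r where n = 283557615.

Reverse of 283557615 is 516755382.
283557615 − 516755382 = -233197767

-233197767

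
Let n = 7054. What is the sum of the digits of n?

7+0+5+4 = 16

16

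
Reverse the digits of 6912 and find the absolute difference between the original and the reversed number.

4716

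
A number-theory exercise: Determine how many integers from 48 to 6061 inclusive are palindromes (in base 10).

The integers in [48, 6061] that are palindromes (in base 10): 55, 66, 77, 88, 99, 101, …, 5995, 6006.
146 qualify.

146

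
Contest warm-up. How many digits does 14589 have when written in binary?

14589 in base 2 is 11100011111101, which has 14 digits.

14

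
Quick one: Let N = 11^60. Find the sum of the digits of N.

11^60 = 304481639541418099574449295360278774639038415066698088621947601
Sum of its 63 digits: 298.

298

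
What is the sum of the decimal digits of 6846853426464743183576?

110

6+8+4+6+8+5+3+4+2+6+4+6+4+7+4+3+1+8+3+5+7+6 = 110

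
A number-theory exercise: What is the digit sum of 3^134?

297

3^134 = 8595044557171427132038716315969726107279416250769088168531684569
Sum of its 64 digits: 297.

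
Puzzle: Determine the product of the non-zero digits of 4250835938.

4×2×5×8×3×5×9×3×8 = 1036800

1036800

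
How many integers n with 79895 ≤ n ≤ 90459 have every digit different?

The integers in [79895, 90459] that have every digit different: 80123, 80124, 80125, 80126, 80127, 80129, …, 90457, 90458.
3174 qualify.

3174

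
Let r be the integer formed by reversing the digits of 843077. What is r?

Reversing 843077 gives 770348.

770348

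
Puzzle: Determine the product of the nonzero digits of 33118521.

3×3×1×1×8×5×2×1 = 720

720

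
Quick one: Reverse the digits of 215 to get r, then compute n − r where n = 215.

Reverse of 215 is 512.
215 − 512 = -297

-297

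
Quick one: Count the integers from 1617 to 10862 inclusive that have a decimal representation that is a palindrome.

93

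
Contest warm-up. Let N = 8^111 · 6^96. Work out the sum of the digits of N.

774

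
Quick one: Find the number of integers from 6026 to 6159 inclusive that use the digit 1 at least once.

The integers in [6026, 6159] that use the digit 1 at least once: 6031, 6041, 6051, 6061, 6071, 6081, …, 6158, 6159.
67 qualify.

67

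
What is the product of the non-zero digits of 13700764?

1×3×7×7×6×4 = 3528

3528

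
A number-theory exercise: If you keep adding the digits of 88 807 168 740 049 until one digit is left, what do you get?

7

8+8+8+0+7+1+6+8+7+4+0+0+4+9 = 70
7+0 = 7
(Equivalently, 88 807 168 740 049 mod 9 = 7.)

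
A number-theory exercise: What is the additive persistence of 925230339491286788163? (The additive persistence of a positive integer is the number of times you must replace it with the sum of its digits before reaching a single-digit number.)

925230339491286788163 → 99 → 18 → 9 (3 steps)

3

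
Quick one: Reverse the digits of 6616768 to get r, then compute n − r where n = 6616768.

Reverse of 6616768 is 8676166.
6616768 − 8676166 = -2059398

-2059398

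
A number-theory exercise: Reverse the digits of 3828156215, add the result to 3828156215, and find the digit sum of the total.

64

Reversal of 3828156215 is 5126518283; 3828156215 + 5126518283 = 8954674498.
Digit sum of 8954674498: 8+9+5+4+6+7+4+4+9+8 = 64.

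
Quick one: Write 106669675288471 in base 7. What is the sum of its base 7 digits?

106669675288471 in base 7 is 31316425664530321.
Digit sum: 3+1+3+1+6+4+2+5+6+6+4+5+3+0+3+2+1 = 55.

55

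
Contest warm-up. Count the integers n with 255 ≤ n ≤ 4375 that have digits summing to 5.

40

The integers in [255, 4375] that have digits summing to 5: 302, 311, 320, 401, 410, 500, …, 4010, 4100.
40 qualify.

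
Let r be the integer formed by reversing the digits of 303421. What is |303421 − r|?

179118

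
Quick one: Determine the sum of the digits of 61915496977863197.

6+1+9+1+5+4+9+6+9+7+7+8+6+3+1+9+7 = 98

98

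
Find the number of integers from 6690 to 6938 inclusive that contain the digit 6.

249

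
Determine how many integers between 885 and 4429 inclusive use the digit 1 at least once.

The integers in [885, 4429] that use the digit 1 at least once: 891, 901, 910, 911, 912, 913, …, 4419, 4421.
1731 qualify.

1731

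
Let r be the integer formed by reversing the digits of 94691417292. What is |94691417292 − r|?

65419997643

Reverse of 94691417292 is 29271419649.
|94691417292 − 29271419649| = 65419997643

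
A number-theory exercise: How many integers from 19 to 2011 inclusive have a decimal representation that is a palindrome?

109

The integers in [19, 2011] that have a decimal representation that is a palindrome: 22, 33, 44, 55, 66, 77, …, 1991, 2002.
109 qualify.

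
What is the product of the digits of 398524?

8640

3×9×8×5×2×4 = 8640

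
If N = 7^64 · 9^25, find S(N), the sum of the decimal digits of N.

7^64 · 9^25 = 875663599539799289242732023509451228497565784829340000637269211066124035131849
Sum of its 78 digits: 351.

351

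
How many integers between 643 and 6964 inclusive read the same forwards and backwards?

95

The integers in [643, 6964] that read the same forwards and backwards: 646, 656, 666, 676, 686, 696, …, 6776, 6886.
95 qualify.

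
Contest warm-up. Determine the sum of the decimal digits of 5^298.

5^298 = 19636373861190906212383087819945102571900862049997798260446196468748421018886863425840391536149327809108734286260527514052671674441698875611230059296435853809012421857839447714155767243937589228153228759765625
Sum of its 209 digits: 967.

967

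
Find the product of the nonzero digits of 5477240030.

5×4×7×7×2×4×3 = 23520

23520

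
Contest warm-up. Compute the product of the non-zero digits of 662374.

6048

6×6×2×3×7×4 = 6048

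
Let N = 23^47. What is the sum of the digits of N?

254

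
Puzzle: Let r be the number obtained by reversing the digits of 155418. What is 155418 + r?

969969

Reverse of 155418 is 814551.
155418 + 814551 = 969969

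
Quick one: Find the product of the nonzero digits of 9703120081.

9×7×3×1×2×8×1 = 3024

3024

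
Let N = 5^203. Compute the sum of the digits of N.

596

5^203 = 7778769097326427133930080067225155300737815210901458916376395768487123542544229301479931028907142021196208236943903102655895054340362548828125
Sum of its 142 digits: 596.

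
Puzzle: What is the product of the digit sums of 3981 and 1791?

378

S(3981) = 3+9+8+1 = 21.
S(1791) = 1+7+9+1 = 18.
21 · 18 = 378.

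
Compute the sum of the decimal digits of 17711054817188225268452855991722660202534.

171

1+7+7+1+1+0+5+4+8+1+7+1+8+8+2+2+5+2+6+8+4+5+2+8+5+5+9+9+1+7+2+2+6+6+0+2+0+2+5+3+4 = 171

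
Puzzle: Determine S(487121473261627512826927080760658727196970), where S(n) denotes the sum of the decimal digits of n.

191

4+8+7+1+2+1+4+7+3+2+6+1+6+2+7+5+1+2+8+2+6+9+2+7+0+8+0+7+6+0+6+5+8+7+2+7+1+9+6+9+7+0 = 191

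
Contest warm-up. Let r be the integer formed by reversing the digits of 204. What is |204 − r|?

Reverse of 204 is 402.
|204 − 402| = 198

198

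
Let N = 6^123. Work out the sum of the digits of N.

6^123 = 515945462261783755152398841011116745459156698526467621650685651061658400624853041221985753890816
Sum of its 96 digits: 423.

423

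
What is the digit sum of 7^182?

706

7^182 = 6424558419764364314812862549292357551272958886974535323941452800880754378959647257357647038300523145238385190905160291104871496886392334465033172862892049
Sum of its 154 digits: 706.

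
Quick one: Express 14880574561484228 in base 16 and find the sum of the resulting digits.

128

14880574561484228 in base 16 is 34DDCDC0CA7DC4.
Digit sum: 3+4+13+13+12+13+12+0+12+10+7+13+12+4 = 128.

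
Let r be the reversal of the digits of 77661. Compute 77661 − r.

60984

Reverse of 77661 is 16677.
77661 − 16677 = 60984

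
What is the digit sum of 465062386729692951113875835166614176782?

186

4+6+5+0+6+2+3+8+6+7+2+9+6+9+2+9+5+1+1+1+3+8+7+5+8+3+5+1+6+6+6+1+4+1+7+6+7+8+2 = 186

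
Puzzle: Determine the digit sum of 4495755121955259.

78

4+4+9+5+7+5+5+1+2+1+9+5+5+2+5+9 = 78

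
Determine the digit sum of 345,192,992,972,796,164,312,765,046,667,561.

3+4+5+1+9+2+9+9+2+9+7+2+7+9+6+1+6+4+3+1+2+7+6+5+0+4+6+6+6+7+5+6+1 = 160

160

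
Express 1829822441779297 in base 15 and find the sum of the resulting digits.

77

1829822441779297 in base 15 is E182D331A40B7.
Digit sum: 14+1+8+2+13+3+3+1+10+4+0+11+7 = 77.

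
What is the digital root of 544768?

5+4+4+7+6+8 = 34
3+4 = 7

7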